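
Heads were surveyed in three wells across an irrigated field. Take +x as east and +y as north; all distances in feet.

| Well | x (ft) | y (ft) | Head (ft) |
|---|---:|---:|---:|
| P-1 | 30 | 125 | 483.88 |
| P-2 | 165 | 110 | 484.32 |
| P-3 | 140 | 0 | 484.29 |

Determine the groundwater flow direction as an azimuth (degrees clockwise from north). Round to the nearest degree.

278°

With h = a·x + b·y + c and P-1 as origin, the differences give:
  135·a + (-15)·b = +0.44
  110·a + (-125)·b = +0.41
Eliminate b (×(-125) and ×(-15), subtract): -15225·a = -48.850 → a = ∂h/∂x = +0.003209
Back-substitute: b = ∂h/∂y = -0.0004565.
Flow direction (−∇h) has components (-0.003209 E, +0.0004565 N).
Azimuth = atan2(E, N) = atan2(-0.003209, +0.0004565) = 278.1° ≈ 278°.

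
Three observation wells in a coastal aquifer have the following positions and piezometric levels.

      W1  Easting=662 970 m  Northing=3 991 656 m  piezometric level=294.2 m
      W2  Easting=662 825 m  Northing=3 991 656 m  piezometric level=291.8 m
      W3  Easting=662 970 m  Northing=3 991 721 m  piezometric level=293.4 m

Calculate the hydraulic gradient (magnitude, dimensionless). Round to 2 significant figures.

∂h/∂x = (291.8 − 294.2) / (662825 − 662970) = +0.01655
∂h/∂y = (293.4 − 294.2) / (3991721 − 3991656) = -0.01231
|∇h| = √(0.01655² + -0.01231²) = 0.02063

0.021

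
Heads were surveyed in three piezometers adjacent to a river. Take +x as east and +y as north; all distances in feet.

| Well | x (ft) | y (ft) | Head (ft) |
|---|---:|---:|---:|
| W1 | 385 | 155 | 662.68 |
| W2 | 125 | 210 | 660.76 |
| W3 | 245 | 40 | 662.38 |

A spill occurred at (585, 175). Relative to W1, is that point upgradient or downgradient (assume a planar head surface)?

Taking W1 as reference: W2−W1 = (-260, 55, -1.92); W3−W1 = (-140, -115, -0.30).
Solve a·Δx + b·Δy = Δh: det = (-260)·(-115) − (-140)·55 = 37600.
∂h/∂x = [(-1.92)·(-115) − (-0.30)·55] / 37600 = +0.006311
∂h/∂y = [(-260)·(-0.30) − (-140)·(-1.92)] / 37600 = -0.005074
Head at (585, 175) = 662.68 + (+0.006311)·(200) + (-0.005074)·(20) = 663.84 ft.
That is higher than the 662.68 ft at W1, so the point is upgradient.

upgradient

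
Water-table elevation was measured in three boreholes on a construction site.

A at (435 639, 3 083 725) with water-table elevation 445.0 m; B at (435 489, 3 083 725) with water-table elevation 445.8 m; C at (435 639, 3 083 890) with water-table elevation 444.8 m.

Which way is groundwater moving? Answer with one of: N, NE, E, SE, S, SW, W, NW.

∂h/∂x = (445.8 − 445.0) / (435489 − 435639) = -0.005333
∂h/∂y = (444.8 − 445.0) / (3083890 − 3083725) = -0.001212
Flow = −∇h = (+0.005333 east, +0.001212 north), which points east.

E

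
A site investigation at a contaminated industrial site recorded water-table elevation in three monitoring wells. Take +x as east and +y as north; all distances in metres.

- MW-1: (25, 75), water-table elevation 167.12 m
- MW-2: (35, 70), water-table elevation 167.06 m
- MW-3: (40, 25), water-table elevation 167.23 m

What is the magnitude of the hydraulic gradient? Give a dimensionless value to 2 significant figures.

Taking MW-1 as reference: MW-2−MW-1 = (10, -5, -0.06); MW-3−MW-1 = (15, -50, +0.11).
Determinant of the coordinate differences = 10·(-50) − 15·(-5) = -425.
∂h/∂x = [(-0.06)·(-50) − (+0.11)·(-5)] / -425 = -0.008353
∂h/∂y = [10·(+0.11) − 15·(-0.06)] / -425 = -0.004706
|∇h| = √(-0.008353² + -0.004706²) = 0.009587

0.0096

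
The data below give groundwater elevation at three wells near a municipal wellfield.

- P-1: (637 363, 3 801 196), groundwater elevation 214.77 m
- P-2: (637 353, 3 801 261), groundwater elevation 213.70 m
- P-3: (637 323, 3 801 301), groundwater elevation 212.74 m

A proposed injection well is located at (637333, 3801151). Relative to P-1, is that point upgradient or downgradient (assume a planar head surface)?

upgradient

Differences from P-1: to P-2 (Δx, Δy, Δh) = (-10, 65, -1.07); to P-3 = (-40, 105, -2.03).
Determinant of the coordinate differences = (-10)·105 − (-40)·65 = 1550.
∂h/∂x = [(-1.07)·105 − (-2.03)·65] / 1550 = +0.01265
∂h/∂y = [(-10)·(-2.03) − (-40)·(-1.07)] / 1550 = -0.01452
Head at (637333, 3801151) = 214.77 + (+0.01265)·(-30) + (-0.01452)·(-45) = 215.04 m.
That is higher than the 214.77 m at P-1, so the point is upgradient.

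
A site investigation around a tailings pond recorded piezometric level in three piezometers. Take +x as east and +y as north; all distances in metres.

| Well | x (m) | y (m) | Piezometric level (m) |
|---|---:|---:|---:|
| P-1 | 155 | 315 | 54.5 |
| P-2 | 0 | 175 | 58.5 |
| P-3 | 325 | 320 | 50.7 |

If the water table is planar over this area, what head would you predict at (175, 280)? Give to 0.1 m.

54.2 m

Three-point gradient (reference P-1): Δ to P-2 = (-155, -140, +4.0), Δ to P-3 = (170, 5, -3.8).
∂h/∂x = -0.02224, ∂h/∂y = -0.003952 (det = 23025).
h(175, 280) = 54.5 + (-0.02224)·(20) + (-0.003952)·(-35) = 54.5 -0.445 +0.138 = 54.194 m.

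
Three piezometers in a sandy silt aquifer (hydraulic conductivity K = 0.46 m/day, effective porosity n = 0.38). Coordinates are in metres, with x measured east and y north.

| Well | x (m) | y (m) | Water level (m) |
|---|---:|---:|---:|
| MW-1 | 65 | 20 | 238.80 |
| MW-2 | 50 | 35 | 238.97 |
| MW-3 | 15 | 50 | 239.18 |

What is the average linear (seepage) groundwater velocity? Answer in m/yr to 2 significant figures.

4.2 m/yr

Taking MW-1 as reference: MW-2−MW-1 = (-15, 15, +0.17); MW-3−MW-1 = (-50, 30, +0.38).
Solve a·Δx + b·Δy = Δh: det = (-15)·30 − (-50)·15 = 300.
∂h/∂x = [(+0.17)·30 − (+0.38)·15] / 300 = -0.002000
∂h/∂y = [(-15)·(+0.38) − (-50)·(+0.17)] / 300 = +0.009333
|∇h| = √(-0.002000² + 0.009333²) = 0.009545
Seepage velocity v = K·i/n = 0.46 × 0.009545 / 0.38 = 0.01155 m/day = 4.219 m/yr.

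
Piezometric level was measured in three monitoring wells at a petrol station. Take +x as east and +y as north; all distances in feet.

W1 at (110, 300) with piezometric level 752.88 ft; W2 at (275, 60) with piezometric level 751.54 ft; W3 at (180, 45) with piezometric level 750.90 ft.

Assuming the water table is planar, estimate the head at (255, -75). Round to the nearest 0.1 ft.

750.2 ft

Differences from W1: to W2 (Δx, Δy, Δh) = (165, -240, -1.34); to W3 = (70, -255, -1.98).
Determinant of the coordinate differences = 165·(-255) − 70·(-240) = -25275.
∂h/∂x = [(-1.34)·(-255) − (-1.98)·(-240)] / -25275 = +0.005282
∂h/∂y = [165·(-1.98) − 70·(-1.34)] / -25275 = +0.009215
h(255, -75) = 752.88 + (+0.005282)·(145) + (+0.009215)·(-375) = 752.88 +0.766 -3.455 = 750.190 ft.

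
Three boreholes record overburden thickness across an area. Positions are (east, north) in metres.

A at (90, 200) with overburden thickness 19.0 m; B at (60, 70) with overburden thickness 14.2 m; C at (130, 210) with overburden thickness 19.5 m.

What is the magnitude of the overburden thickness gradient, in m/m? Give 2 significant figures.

Taking A as reference: B−A = (-30, -130, -4.8); C−A = (40, 10, +0.5).
Determinant of the coordinate differences = (-30)·10 − 40·(-130) = 4900.
∂d/∂x = [(-4.8)·10 − (+0.5)·(-130)] / 4900 = +0.003469
∂d/∂y = [(-30)·(+0.5) − 40·(-4.8)] / 4900 = +0.03612
|∇f| = √(0.003469² + 0.03612²) = 0.03629 m/m

0.036 m/m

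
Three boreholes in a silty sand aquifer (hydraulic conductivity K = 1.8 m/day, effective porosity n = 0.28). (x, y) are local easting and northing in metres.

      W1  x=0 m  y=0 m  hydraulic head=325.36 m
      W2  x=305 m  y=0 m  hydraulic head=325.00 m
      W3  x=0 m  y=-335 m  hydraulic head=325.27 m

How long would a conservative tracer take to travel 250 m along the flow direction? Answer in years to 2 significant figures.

∂h/∂x = (325.00 − 325.36) / (305 − 0) = -0.001180
∂h/∂y = (325.27 − 325.36) / (-335 − 0) = +0.0002687
|∇h| = √(-0.001180² + 0.0002687²) = 0.00121
Seepage velocity v = K·i/n = 1.8 × 0.00121 / 0.28 = 0.007779 m/day.
t = 250 / 0.007779 = 3.214e+04 days = 88 years.

88 years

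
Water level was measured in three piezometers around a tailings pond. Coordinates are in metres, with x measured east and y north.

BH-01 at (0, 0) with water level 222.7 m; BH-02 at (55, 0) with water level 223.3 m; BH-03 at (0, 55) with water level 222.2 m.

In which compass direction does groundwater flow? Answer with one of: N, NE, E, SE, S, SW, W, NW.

NW

∂h/∂x = (223.3 − 222.7) / (55 − 0) = +0.01091
∂h/∂y = (222.2 − 222.7) / (55 − 0) = -0.009091
Flow = −∇h = (-0.01091 east, +0.009091 north), which points northwest.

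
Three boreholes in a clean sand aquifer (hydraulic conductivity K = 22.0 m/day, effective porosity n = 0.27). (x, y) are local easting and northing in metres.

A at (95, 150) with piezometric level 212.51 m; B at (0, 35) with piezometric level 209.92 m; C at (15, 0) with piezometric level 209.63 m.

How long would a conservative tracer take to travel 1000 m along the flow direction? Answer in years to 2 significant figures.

1.9 years

With h = a·x + b·y + c and A as origin, the differences give:
  (-95)·a + (-115)·b = -2.59
  (-80)·a + (-150)·b = -2.88
Eliminate b (×(-150) and ×(-115), subtract): 5050·a = 57.300 → a = ∂h/∂x = +0.01135
Back-substitute: b = ∂h/∂y = +0.01315.
|∇h| = √(0.01135² + 0.01315²) = 0.01737
Seepage velocity v = K·i/n = 22.0 × 0.01737 / 0.27 = 1.415 m/day.
t = 1000 / 1.415 = 706.7 days = 1.93 years.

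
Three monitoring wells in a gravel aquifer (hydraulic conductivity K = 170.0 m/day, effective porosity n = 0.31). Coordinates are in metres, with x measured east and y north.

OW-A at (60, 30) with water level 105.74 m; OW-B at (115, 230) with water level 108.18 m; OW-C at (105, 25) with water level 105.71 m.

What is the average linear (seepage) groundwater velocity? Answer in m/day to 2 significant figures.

6.6 m/day

Differences from OW-A: to OW-B (Δx, Δy, Δh) = (55, 200, +2.44); to OW-C = (45, -5, -0.03).
Determinant of the coordinate differences = 55·(-5) − 45·200 = -9275.
∂h/∂x = [(+2.44)·(-5) − (-0.03)·200] / -9275 = +0.0006685
∂h/∂y = [55·(-0.03) − 45·(+2.44)] / -9275 = +0.01202
|∇h| = √(0.0006685² + 0.01202²) = 0.01204
Seepage velocity v = K·i/n = 170.0 × 0.01204 / 0.31 = 6.603 m/day.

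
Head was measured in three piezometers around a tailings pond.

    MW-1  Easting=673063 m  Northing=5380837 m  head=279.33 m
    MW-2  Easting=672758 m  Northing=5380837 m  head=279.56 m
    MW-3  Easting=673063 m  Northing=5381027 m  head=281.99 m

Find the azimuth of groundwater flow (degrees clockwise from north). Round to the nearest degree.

∂h/∂x = (279.56 − 279.33) / (672758 − 673063) = -0.0007541
∂h/∂y = (281.99 − 279.33) / (5381027 − 5380837) = +0.01400
Flow direction (−∇h) has components (+0.0007541 E, -0.01400 N).
Azimuth = atan2(E, N) = atan2(+0.0007541, -0.01400) = 176.9° ≈ 177°.

177°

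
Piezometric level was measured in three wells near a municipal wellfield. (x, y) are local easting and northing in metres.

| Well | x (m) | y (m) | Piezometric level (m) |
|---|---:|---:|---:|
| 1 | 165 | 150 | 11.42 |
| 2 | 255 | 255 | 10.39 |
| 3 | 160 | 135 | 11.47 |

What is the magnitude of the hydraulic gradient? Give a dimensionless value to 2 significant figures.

With h = a·x + b·y + c and 1 as origin, the differences give:
  90·a + 105·b = -1.03
  (-5)·a + (-15)·b = +0.05
Eliminate b (×(-15) and ×105, subtract): -825·a = 10.200 → a = ∂h/∂x = -0.01236
Back-substitute: b = ∂h/∂y = +0.0007879.
|∇h| = √(-0.01236² + 0.0007879²) = 0.01239

0.012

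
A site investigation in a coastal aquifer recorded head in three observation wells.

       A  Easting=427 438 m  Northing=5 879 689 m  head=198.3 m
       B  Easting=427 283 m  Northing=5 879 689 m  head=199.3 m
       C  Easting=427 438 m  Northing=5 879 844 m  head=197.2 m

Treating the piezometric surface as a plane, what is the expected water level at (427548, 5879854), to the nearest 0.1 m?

∂h/∂x = (199.3 − 198.3) / (427283 − 427438) = -0.006452
∂h/∂y = (197.2 − 198.3) / (5879844 − 5879689) = -0.007097
h(427548, 5879854) = 198.3 + (-0.006452)·(110) + (-0.007097)·(165) = 198.3 -0.710 -1.171 = 196.419 m.

196.4 m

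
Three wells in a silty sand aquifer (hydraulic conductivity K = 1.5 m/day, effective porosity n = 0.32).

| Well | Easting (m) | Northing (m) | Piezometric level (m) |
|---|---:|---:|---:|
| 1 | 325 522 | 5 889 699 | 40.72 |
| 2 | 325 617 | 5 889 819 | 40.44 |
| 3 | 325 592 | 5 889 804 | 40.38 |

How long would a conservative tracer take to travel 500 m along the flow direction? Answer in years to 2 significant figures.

With h = a·x + b·y + c and 1 as origin, the differences give:
  95·a + 120·b = -0.28
  70·a + 105·b = -0.34
Eliminate b (×105 and ×120, subtract): 1575·a = 11.400 → a = ∂h/∂x = +0.007238
Back-substitute: b = ∂h/∂y = -0.008063.
|∇h| = √(0.007238² + -0.008063²) = 0.01084
Seepage velocity v = K·i/n = 1.5 × 0.01084 / 0.32 = 0.05081 m/day.
t = 500 / 0.05081 = 9841 days = 26.9 years.

27 years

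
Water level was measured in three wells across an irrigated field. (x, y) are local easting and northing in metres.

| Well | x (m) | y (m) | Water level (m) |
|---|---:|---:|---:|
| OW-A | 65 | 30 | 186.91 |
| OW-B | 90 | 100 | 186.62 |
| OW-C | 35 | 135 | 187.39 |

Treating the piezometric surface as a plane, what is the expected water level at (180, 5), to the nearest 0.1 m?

185.3 m

With h = a·x + b·y + c and OW-A as origin, the differences give:
  25·a + 70·b = -0.29
  (-30)·a + 105·b = +0.48
Eliminate b (×105 and ×70, subtract): 4725·a = -64.050 → a = ∂h/∂x = -0.01356
Back-substitute: b = ∂h/∂y = +0.0006984.
h(180, 5) = 186.91 + (-0.01356)·(115) + (+0.0006984)·(-25) = 186.91 -1.559 -0.017 = 185.334 m.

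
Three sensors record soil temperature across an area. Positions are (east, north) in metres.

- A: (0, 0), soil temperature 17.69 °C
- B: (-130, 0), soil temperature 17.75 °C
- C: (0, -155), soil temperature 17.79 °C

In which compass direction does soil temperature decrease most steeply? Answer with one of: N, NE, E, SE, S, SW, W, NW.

NE

∂T/∂x = (17.75 − 17.69) / (-130 − 0) = -0.0004615
∂T/∂y = (17.79 − 17.69) / (-155 − 0) = -0.0006452
Steepest decrease is along −∇f = (+0.0004615 E, +0.0006452 N) → northeast.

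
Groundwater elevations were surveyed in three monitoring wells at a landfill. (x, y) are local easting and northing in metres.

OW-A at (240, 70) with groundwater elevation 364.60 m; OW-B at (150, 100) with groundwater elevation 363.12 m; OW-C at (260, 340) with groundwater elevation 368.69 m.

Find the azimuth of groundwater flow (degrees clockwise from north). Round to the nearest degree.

237°

Taking OW-A as reference: OW-B−OW-A = (-90, 30, -1.48); OW-C−OW-A = (20, 270, +4.09).
Determinant of the coordinate differences = (-90)·270 − 20·30 = -24900.
∂h/∂x = [(-1.48)·270 − (+4.09)·30] / -24900 = +0.02098
∂h/∂y = [(-90)·(+4.09) − 20·(-1.48)] / -24900 = +0.01359
Flow direction (−∇h) has components (-0.02098 E, -0.01359 N).
Azimuth = atan2(E, N) = atan2(-0.02098, -0.01359) = 237.1° ≈ 237°.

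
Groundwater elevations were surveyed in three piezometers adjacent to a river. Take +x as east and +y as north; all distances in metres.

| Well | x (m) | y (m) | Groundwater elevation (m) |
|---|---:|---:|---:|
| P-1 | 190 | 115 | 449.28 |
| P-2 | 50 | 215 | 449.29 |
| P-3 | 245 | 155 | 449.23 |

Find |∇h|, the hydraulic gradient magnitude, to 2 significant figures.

With h = a·x + b·y + c and P-1 as origin, the differences give:
  (-140)·a + 100·b = +0.01
  55·a + 40·b = -0.05
Eliminate b (×40 and ×100, subtract): -11100·a = 5.400 → a = ∂h/∂x = -0.0004865
Back-substitute: b = ∂h/∂y = -0.0005811.
|∇h| = √(-0.0004865² + -0.0005811²) = 0.0007579

0.00076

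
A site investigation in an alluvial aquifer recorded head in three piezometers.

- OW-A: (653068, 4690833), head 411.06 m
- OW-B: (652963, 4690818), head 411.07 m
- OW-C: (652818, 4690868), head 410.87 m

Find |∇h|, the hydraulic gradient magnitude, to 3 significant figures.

0.00304

Three-point gradient (reference OW-A): Δ to OW-B = (-105, -15, +0.01), Δ to OW-C = (-250, 35, -0.19).
∂h/∂x = +0.0003367, ∂h/∂y = -0.003024 (det = -7425).
|∇h| = √(0.0003367² + -0.003024²) = 0.003043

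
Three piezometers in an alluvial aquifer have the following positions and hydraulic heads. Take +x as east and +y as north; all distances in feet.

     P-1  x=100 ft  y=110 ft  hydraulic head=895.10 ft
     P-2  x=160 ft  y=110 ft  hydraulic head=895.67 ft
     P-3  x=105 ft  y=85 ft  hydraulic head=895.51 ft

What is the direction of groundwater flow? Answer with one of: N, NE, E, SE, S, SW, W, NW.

NW

Differences from P-1: to P-2 (Δx, Δy, Δh) = (60, 0, +0.57); to P-3 = (5, -25, +0.41).
Solve a·Δx + b·Δy = Δh: det = 60·(-25) − 5·0 = -1500.
∂h/∂x = [(+0.57)·(-25) − (+0.41)·0] / -1500 = +0.009500
∂h/∂y = [60·(+0.41) − 5·(+0.57)] / -1500 = -0.01450
Flow = −∇h = (-0.009500 east, +0.01450 north), which points northwest.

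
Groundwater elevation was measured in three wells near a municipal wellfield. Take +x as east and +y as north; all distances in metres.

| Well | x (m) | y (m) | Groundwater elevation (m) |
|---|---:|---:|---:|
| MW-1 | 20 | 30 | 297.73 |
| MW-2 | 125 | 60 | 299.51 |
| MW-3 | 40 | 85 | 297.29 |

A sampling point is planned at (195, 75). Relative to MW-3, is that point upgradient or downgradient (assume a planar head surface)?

Taking MW-1 as reference: MW-2−MW-1 = (105, 30, +1.78); MW-3−MW-1 = (20, 55, -0.44).
Solve a·Δx + b·Δy = Δh: det = 105·55 − 20·30 = 5175.
∂h/∂x = [(+1.78)·55 − (-0.44)·30] / 5175 = +0.02147
∂h/∂y = [105·(-0.44) − 20·(+1.78)] / 5175 = -0.01581
Head at (195, 75) = 297.73 + (+0.02147)·(175) + (-0.01581)·(45) = 300.78 m.
That is higher than the 297.29 m at MW-3, so the point is upgradient.

upgradient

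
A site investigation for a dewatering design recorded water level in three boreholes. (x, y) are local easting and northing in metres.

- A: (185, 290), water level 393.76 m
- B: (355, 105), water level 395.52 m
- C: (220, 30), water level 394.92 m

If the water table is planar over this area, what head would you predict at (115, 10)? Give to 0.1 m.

394.3 m

With h = a·x + b·y + c and A as origin, the differences give:
  170·a + (-185)·b = +1.76
  35·a + (-260)·b = +1.16
Eliminate b (×(-260) and ×(-185), subtract): -37725·a = -243.000 → a = ∂h/∂x = +0.006441
Back-substitute: b = ∂h/∂y = -0.003594.
h(115, 10) = 393.76 + (+0.006441)·(-70) + (-0.003594)·(-280) = 393.76 -0.451 +1.006 = 394.316 m.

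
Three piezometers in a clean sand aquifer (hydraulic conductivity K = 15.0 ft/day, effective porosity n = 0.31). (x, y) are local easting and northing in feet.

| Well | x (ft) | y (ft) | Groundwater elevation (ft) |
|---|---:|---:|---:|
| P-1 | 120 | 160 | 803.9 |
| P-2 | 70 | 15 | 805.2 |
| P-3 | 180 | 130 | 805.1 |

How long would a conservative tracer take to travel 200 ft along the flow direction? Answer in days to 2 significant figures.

220 days

With h = a·x + b·y + c and P-1 as origin, the differences give:
  (-50)·a + (-145)·b = +1.3
  60·a + (-30)·b = +1.2
Eliminate b (×(-30) and ×(-145), subtract): 10200·a = 135.00 → a = ∂h/∂x = +0.01324
Back-substitute: b = ∂h/∂y = -0.01353.
|∇h| = √(0.01324² + -0.01353²) = 0.01893
Seepage velocity v = K·i/n = 15.0 × 0.01893 / 0.31 = 0.916 ft/day.
t = 200 / 0.916 = 218.3 days.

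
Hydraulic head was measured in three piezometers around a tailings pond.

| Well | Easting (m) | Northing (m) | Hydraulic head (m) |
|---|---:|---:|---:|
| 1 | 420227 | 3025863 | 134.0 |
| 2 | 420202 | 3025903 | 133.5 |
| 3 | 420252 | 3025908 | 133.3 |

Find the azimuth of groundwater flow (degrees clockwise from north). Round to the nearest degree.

010°

Differences from 1: to 2 (Δx, Δy, Δh) = (-25, 40, -0.5); to 3 = (25, 45, -0.7).
Solve a·Δx + b·Δy = Δh: det = (-25)·45 − 25·40 = -2125.
∂h/∂x = [(-0.5)·45 − (-0.7)·40] / -2125 = -0.002588
∂h/∂y = [(-25)·(-0.7) − 25·(-0.5)] / -2125 = -0.01412
Flow direction (−∇h) has components (+0.002588 E, +0.01412 N).
Azimuth = atan2(E, N) = atan2(+0.002588, +0.01412) = 10.4° ≈ 010°.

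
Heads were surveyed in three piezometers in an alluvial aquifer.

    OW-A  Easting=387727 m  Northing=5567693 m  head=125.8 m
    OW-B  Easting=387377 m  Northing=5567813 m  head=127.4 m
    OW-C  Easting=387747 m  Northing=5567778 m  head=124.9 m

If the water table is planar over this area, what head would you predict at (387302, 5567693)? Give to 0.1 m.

129.0 m

Taking OW-A as reference: OW-B−OW-A = (-350, 120, +1.6); OW-C−OW-A = (20, 85, -0.9).
Determinant of the coordinate differences = (-350)·85 − 20·120 = -32150.
∂h/∂x = [(+1.6)·85 − (-0.9)·120] / -32150 = -0.007589
∂h/∂y = [(-350)·(-0.9) − 20·(+1.6)] / -32150 = -0.008802
h(387302, 5567693) = 125.8 + (-0.007589)·(-425) + (-0.008802)·(0) = 125.8 +3.226 -0.000 = 129.026 m.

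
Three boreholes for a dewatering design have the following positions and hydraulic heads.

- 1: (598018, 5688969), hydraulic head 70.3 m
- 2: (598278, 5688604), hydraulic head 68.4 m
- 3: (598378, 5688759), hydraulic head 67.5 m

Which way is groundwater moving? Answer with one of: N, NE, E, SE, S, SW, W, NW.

E

With h = a·x + b·y + c and 1 as origin, the differences give:
  260·a + (-365)·b = -1.9
  360·a + (-210)·b = -2.8
Eliminate b (×(-210) and ×(-365), subtract): 76800·a = -623.00 → a = ∂h/∂x = -0.008112
Back-substitute: b = ∂h/∂y = -0.0005729.
Flow = −∇h = (+0.008112 east, +0.0005729 north), which points east.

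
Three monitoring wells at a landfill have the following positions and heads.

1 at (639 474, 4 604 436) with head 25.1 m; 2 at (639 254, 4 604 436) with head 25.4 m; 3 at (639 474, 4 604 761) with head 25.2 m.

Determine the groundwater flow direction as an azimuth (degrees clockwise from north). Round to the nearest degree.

103°

∂h/∂x = (25.4 − 25.1) / (639254 − 639474) = -0.001364
∂h/∂y = (25.2 − 25.1) / (4604761 − 4604436) = +0.0003077
Flow direction (−∇h) has components (+0.001364 E, -0.0003077 N).
Azimuth = atan2(E, N) = atan2(+0.001364, -0.0003077) = 102.7° ≈ 103°.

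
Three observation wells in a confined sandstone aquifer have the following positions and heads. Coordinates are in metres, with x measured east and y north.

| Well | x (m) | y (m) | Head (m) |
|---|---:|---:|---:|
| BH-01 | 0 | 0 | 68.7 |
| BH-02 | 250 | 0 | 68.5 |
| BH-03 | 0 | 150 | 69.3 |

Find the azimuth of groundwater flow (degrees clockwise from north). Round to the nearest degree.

169°

∂h/∂x = (68.5 − 68.7) / (250 − 0) = -0.0008000
∂h/∂y = (69.3 − 68.7) / (150 − 0) = +0.004000
Flow direction (−∇h) has components (+0.0008000 E, -0.004000 N).
Azimuth = atan2(E, N) = atan2(+0.0008000, -0.004000) = 168.7° ≈ 169°.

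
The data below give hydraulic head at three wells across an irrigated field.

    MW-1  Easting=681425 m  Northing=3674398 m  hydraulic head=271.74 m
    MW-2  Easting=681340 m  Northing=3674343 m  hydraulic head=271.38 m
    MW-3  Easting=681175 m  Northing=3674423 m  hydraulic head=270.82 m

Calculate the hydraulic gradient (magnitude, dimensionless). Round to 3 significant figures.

Differences from MW-1: to MW-2 (Δx, Δy, Δh) = (-85, -55, -0.36); to MW-3 = (-250, 25, -0.92).
Determinant of the coordinate differences = (-85)·25 − (-250)·(-55) = -15875.
∂h/∂x = [(-0.36)·25 − (-0.92)·(-55)] / -15875 = +0.003754
∂h/∂y = [(-85)·(-0.92) − (-250)·(-0.36)] / -15875 = +0.0007433
|∇h| = √(0.003754² + 0.0007433²) = 0.003827

0.00383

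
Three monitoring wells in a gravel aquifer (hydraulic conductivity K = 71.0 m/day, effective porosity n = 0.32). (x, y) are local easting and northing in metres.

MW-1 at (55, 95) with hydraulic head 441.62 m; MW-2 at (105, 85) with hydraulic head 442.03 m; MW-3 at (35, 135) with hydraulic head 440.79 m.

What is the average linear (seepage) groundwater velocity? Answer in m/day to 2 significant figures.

Taking MW-1 as reference: MW-2−MW-1 = (50, -10, +0.41); MW-3−MW-1 = (-20, 40, -0.83).
Solve a·Δx + b·Δy = Δh: det = 50·40 − (-20)·(-10) = 1800.
∂h/∂x = [(+0.41)·40 − (-0.83)·(-10)] / 1800 = +0.004500
∂h/∂y = [50·(-0.83) − (-20)·(+0.41)] / 1800 = -0.01850
|∇h| = √(0.004500² + -0.01850²) = 0.01904
Seepage velocity v = K·i/n = 71.0 × 0.01904 / 0.32 = 4.225 m/day.

4.2 m/day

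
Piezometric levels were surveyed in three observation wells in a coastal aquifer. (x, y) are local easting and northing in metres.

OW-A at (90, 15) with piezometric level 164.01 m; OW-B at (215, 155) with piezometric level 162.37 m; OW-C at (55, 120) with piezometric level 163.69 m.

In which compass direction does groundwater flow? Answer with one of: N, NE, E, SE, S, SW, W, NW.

Taking OW-A as reference: OW-B−OW-A = (125, 140, -1.64); OW-C−OW-A = (-35, 105, -0.32).
Determinant of the coordinate differences = 125·105 − (-35)·140 = 18025.
∂h/∂x = [(-1.64)·105 − (-0.32)·140] / 18025 = -0.007068
∂h/∂y = [125·(-0.32) − (-35)·(-1.64)] / 18025 = -0.005404
Flow = −∇h = (+0.007068 east, +0.005404 north), which points northeast.

NE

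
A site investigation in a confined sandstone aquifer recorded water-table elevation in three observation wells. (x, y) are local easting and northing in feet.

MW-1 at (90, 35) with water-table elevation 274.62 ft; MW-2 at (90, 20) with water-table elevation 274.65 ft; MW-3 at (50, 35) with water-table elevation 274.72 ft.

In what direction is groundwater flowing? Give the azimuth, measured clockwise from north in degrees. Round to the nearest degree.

With h = a·x + b·y + c and MW-1 as origin, the differences give:
  0·a + (-15)·b = +0.03
  (-40)·a + 0·b = +0.10
Eliminate b (×0 and ×(-15), subtract): -600·a = 1.500 → a = ∂h/∂x = -0.002500
Back-substitute: b = ∂h/∂y = -0.002000.
Flow direction (−∇h) has components (+0.002500 E, +0.002000 N).
Azimuth = atan2(E, N) = atan2(+0.002500, +0.002000) = 51.3° ≈ 051°.

051°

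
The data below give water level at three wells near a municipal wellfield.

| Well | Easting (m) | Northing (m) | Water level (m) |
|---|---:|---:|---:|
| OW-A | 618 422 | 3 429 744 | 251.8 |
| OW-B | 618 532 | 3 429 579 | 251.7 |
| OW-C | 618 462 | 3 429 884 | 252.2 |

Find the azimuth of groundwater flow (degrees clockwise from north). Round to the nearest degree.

227°

Differences from OW-A: to OW-B (Δx, Δy, Δh) = (110, -165, -0.1); to OW-C = (40, 140, +0.4).
Solve a·Δx + b·Δy = Δh: det = 110·140 − 40·(-165) = 22000.
∂h/∂x = [(-0.1)·140 − (+0.4)·(-165)] / 22000 = +0.002364
∂h/∂y = [110·(+0.4) − 40·(-0.1)] / 22000 = +0.002182
Flow direction (−∇h) has components (-0.002364 E, -0.002182 N).
Azimuth = atan2(E, N) = atan2(-0.002364, -0.002182) = 227.3° ≈ 227°.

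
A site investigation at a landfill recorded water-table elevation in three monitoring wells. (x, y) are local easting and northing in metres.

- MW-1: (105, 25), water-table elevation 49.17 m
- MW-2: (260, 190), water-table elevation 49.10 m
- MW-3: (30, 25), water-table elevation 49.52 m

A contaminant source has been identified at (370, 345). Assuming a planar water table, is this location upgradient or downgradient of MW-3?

Taking MW-1 as reference: MW-2−MW-1 = (155, 165, -0.07); MW-3−MW-1 = (-75, 0, +0.35).
Determinant of the coordinate differences = 155·0 − (-75)·165 = 12375.
∂h/∂x = [(-0.07)·0 − (+0.35)·165] / 12375 = -0.004667
∂h/∂y = [155·(+0.35) − (-75)·(-0.07)] / 12375 = +0.003960
Head at (370, 345) = 49.17 + (-0.004667)·(265) + (+0.003960)·(320) = 49.20 m.
That is lower than the 49.52 m at MW-3, so the point is downgradient.

downgradient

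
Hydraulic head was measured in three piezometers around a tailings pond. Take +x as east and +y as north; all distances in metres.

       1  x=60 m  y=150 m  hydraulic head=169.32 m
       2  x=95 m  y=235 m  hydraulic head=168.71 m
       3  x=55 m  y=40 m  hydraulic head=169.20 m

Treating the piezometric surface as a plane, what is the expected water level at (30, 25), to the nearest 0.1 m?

169.7 m

Differences from 1: to 2 (Δx, Δy, Δh) = (35, 85, -0.61); to 3 = (-5, -110, -0.12).
Solve a·Δx + b·Δy = Δh: det = 35·(-110) − (-5)·85 = -3425.
∂h/∂x = [(-0.61)·(-110) − (-0.12)·85] / -3425 = -0.02257
∂h/∂y = [35·(-0.12) − (-5)·(-0.61)] / -3425 = +0.002117
h(30, 25) = 169.32 + (-0.02257)·(-30) + (+0.002117)·(-125) = 169.32 +0.677 -0.265 = 169.732 m.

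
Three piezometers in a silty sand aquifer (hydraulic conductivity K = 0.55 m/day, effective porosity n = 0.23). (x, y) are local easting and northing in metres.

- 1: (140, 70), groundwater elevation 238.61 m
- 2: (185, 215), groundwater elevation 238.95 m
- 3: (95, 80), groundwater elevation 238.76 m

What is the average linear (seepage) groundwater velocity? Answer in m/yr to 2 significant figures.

With h = a·x + b·y + c and 1 as origin, the differences give:
  45·a + 145·b = +0.34
  (-45)·a + 10·b = +0.15
Eliminate b (×10 and ×145, subtract): 6975·a = -18.350 → a = ∂h/∂x = -0.002631
Back-substitute: b = ∂h/∂y = +0.003161.
|∇h| = √(-0.002631² + 0.003161²) = 0.004113
Seepage velocity v = K·i/n = 0.55 × 0.004113 / 0.23 = 0.009835 m/day = 3.592 m/yr.

3.6 m/yr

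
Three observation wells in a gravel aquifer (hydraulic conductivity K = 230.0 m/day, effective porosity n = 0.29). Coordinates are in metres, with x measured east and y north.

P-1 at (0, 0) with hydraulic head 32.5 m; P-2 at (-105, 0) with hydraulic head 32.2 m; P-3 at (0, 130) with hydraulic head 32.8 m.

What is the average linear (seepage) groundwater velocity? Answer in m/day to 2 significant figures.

2.9 m/day

∂h/∂x = (32.2 − 32.5) / (-105 − 0) = +0.002857
∂h/∂y = (32.8 − 32.5) / (130 − 0) = +0.002308
|∇h| = √(0.002857² + 0.002308²) = 0.003673
Seepage velocity v = K·i/n = 230.0 × 0.003673 / 0.29 = 2.913 m/day.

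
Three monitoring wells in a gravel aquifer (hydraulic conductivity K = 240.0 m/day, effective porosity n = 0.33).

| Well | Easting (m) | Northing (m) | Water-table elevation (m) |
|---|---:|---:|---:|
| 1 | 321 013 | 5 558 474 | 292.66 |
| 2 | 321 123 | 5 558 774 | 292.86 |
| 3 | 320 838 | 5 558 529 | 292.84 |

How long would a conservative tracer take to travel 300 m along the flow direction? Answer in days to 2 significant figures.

Differences from 1: to 2 (Δx, Δy, Δh) = (110, 300, +0.20); to 3 = (-175, 55, +0.18).
Solve a·Δx + b·Δy = Δh: det = 110·55 − (-175)·300 = 58550.
∂h/∂x = [(+0.20)·55 − (+0.18)·300] / 58550 = -0.0007344
∂h/∂y = [110·(+0.18) − (-175)·(+0.20)] / 58550 = +0.0009360
|∇h| = √(-0.0007344² + 0.0009360²) = 0.00119
Seepage velocity v = K·i/n = 240.0 × 0.00119 / 0.33 = 0.8655 m/day.
t = 300 / 0.8655 = 346.6 days.

350 days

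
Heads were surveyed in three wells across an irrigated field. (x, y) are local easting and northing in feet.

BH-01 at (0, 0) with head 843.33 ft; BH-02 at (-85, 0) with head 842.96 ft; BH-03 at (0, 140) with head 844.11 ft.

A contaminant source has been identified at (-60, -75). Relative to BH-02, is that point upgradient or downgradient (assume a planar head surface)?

downgradient

∂h/∂x = (842.96 − 843.33) / (-85 − 0) = +0.004353
∂h/∂y = (844.11 − 843.33) / (140 − 0) = +0.005571
Head at (-60, -75) = 843.33 + (+0.004353)·(-60) + (+0.005571)·(-75) = 842.65 ft.
That is lower than the 842.96 ft at BH-02, so the point is downgradient.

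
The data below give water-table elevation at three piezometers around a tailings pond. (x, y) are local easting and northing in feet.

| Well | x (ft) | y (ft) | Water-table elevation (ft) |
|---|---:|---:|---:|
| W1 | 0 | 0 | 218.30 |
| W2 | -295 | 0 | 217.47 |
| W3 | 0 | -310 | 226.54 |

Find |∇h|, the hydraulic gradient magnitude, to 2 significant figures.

0.027

∂h/∂x = (217.47 − 218.30) / (-295 − 0) = +0.002814
∂h/∂y = (226.54 − 218.30) / (-310 − 0) = -0.02658
|∇h| = √(0.002814² + -0.02658²) = 0.02673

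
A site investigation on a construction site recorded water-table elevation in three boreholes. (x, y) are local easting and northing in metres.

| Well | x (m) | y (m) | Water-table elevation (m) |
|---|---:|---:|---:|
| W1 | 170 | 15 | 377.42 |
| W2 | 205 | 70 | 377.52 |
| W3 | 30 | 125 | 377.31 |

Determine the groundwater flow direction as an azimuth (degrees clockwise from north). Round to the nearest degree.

With h = a·x + b·y + c and W1 as origin, the differences give:
  35·a + 55·b = +0.10
  (-140)·a + 110·b = -0.11
Eliminate b (×110 and ×55, subtract): 11550·a = 17.050 → a = ∂h/∂x = +0.001476
Back-substitute: b = ∂h/∂y = +0.0008788.
Flow direction (−∇h) has components (-0.001476 E, -0.0008788 N).
Azimuth = atan2(E, N) = atan2(-0.001476, -0.0008788) = 239.2° ≈ 239°.

239°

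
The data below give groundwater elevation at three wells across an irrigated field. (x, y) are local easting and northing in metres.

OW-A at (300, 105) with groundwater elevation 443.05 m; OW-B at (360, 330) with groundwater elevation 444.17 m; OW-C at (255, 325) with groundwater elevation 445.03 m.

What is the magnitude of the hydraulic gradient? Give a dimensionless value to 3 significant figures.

Differences from OW-A: to OW-B (Δx, Δy, Δh) = (60, 225, +1.12); to OW-C = (-45, 220, +1.98).
Solve a·Δx + b·Δy = Δh: det = 60·220 − (-45)·225 = 23325.
∂h/∂x = [(+1.12)·220 − (+1.98)·225] / 23325 = -0.008536
∂h/∂y = [60·(+1.98) − (-45)·(+1.12)] / 23325 = +0.007254
|∇h| = √(-0.008536² + 0.007254²) = 0.0112

0.0112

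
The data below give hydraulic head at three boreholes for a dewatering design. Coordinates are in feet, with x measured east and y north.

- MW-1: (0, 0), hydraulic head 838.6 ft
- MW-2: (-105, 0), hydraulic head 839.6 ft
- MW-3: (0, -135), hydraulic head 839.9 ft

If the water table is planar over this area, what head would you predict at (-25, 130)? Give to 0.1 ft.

837.6 ft

∂h/∂x = (839.6 − 838.6) / (-105 − 0) = -0.009524
∂h/∂y = (839.9 − 838.6) / (-135 − 0) = -0.009630
h(-25, 130) = 838.6 + (-0.009524)·(-25) + (-0.009630)·(130) = 838.6 +0.238 -1.252 = 837.586 ft.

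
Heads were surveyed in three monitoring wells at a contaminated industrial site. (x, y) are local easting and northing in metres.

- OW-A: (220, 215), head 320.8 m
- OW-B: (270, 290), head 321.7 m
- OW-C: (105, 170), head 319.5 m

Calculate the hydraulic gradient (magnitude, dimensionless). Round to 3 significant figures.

Taking OW-A as reference: OW-B−OW-A = (50, 75, +0.9); OW-C−OW-A = (-115, -45, -1.3).
Determinant of the coordinate differences = 50·(-45) − (-115)·75 = 6375.
∂h/∂x = [(+0.9)·(-45) − (-1.3)·75] / 6375 = +0.008941
∂h/∂y = [50·(-1.3) − (-115)·(+0.9)] / 6375 = +0.006039
|∇h| = √(0.008941² + 0.006039²) = 0.01079

0.0108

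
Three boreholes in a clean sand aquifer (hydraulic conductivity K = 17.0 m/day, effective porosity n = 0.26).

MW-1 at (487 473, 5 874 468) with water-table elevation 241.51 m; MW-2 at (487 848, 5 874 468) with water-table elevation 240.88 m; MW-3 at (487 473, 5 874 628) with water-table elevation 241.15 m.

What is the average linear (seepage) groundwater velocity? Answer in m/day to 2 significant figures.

0.18 m/day

∂h/∂x = (240.88 − 241.51) / (487848 − 487473) = -0.001680
∂h/∂y = (241.15 − 241.51) / (5874628 − 5874468) = -0.002250
|∇h| = √(-0.001680² + -0.002250²) = 0.002808
Seepage velocity v = K·i/n = 17.0 × 0.002808 / 0.26 = 0.1836 m/day.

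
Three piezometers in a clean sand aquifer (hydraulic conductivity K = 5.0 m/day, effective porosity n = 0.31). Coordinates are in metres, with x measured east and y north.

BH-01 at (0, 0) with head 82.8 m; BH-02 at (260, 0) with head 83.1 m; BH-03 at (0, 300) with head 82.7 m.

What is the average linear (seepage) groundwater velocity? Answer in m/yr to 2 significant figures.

7.1 m/yr

∂h/∂x = (83.1 − 82.8) / (260 − 0) = +0.001154
∂h/∂y = (82.7 − 82.8) / (300 − 0) = -0.0003333
|∇h| = √(0.001154² + -0.0003333²) = 0.001201
Seepage velocity v = K·i/n = 5.0 × 0.001201 / 0.31 = 0.01937 m/day = 7.075 m/yr.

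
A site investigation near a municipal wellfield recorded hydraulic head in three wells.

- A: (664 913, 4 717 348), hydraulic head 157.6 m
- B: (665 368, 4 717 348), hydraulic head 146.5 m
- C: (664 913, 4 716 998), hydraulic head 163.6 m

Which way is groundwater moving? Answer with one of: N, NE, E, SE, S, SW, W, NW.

∂h/∂x = (146.5 − 157.6) / (665368 − 664913) = -0.02440
∂h/∂y = (163.6 − 157.6) / (4716998 − 4717348) = -0.01714
Flow = −∇h = (+0.02440 east, +0.01714 north), which points northeast.

NE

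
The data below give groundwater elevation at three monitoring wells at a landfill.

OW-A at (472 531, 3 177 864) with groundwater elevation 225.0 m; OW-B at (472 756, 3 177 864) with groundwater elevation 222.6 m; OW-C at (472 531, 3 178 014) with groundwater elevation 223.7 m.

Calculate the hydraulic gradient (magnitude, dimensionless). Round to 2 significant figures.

∂h/∂x = (222.6 − 225.0) / (472756 − 472531) = -0.01067
∂h/∂y = (223.7 − 225.0) / (3178014 − 3177864) = -0.008667
|∇h| = √(-0.01067² + -0.008667²) = 0.01375

0.014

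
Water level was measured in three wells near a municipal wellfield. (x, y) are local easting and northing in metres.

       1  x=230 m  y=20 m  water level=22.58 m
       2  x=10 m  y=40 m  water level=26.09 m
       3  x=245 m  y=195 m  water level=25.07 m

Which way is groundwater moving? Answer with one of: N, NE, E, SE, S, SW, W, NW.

SE

Differences from 1: to 2 (Δx, Δy, Δh) = (-220, 20, +3.51); to 3 = (15, 175, +2.49).
Solve a·Δx + b·Δy = Δh: det = (-220)·175 − 15·20 = -38800.
∂h/∂x = [(+3.51)·175 − (+2.49)·20] / -38800 = -0.01455
∂h/∂y = [(-220)·(+2.49) − 15·(+3.51)] / -38800 = +0.01548
Flow = −∇h = (+0.01455 east, -0.01548 north), which points southeast.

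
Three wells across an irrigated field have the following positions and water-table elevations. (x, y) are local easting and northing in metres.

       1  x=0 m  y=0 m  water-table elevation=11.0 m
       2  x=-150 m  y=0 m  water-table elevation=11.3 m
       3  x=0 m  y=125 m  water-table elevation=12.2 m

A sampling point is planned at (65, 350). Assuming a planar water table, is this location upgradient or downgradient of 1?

upgradient

∂h/∂x = (11.3 − 11.0) / (-150 − 0) = -0.002000
∂h/∂y = (12.2 − 11.0) / (125 − 0) = +0.009600
Head at (65, 350) = 11.0 + (-0.002000)·(65) + (+0.009600)·(350) = 14.23 m.
That is higher than the 11.0 m at 1, so the point is upgradient.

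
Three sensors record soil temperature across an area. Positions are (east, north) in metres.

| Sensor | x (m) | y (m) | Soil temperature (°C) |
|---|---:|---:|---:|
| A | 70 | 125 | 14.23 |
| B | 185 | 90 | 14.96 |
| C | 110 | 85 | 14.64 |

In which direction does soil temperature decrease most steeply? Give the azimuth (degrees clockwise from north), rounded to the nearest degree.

With T = a·x + b·y + c and A as origin, the differences give:
  115·a + (-35)·b = +0.73
  40·a + (-40)·b = +0.41
Eliminate b (×(-40) and ×(-35), subtract): -3200·a = -14.850 → a = ∂T/∂x = +0.004641
Back-substitute: b = ∂T/∂y = -0.005609.
Steepest decrease is along −∇f: components (-0.004641 E, +0.005609 N).
Azimuth = atan2(-0.004641, +0.005609) = 320.4° ≈ 320°.

320°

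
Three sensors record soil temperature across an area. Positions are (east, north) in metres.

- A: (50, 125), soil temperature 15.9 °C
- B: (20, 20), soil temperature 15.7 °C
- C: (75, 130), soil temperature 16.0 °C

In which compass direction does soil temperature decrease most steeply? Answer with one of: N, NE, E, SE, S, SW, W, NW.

Taking A as reference: B−A = (-30, -105, -0.2); C−A = (25, 5, +0.1).
Determinant of the coordinate differences = (-30)·5 − 25·(-105) = 2475.
∂T/∂x = [(-0.2)·5 − (+0.1)·(-105)] / 2475 = +0.003838
∂T/∂y = [(-30)·(+0.1) − 25·(-0.2)] / 2475 = +0.0008081
Steepest decrease is along −∇f = (-0.003838 E, -0.0008081 N) → west.

W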